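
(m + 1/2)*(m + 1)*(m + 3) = m^3 + 9*m^2/2 + 5*m + 3/2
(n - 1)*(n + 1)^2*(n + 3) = n^4 + 4*n^3 + 2*n^2 - 4*n - 3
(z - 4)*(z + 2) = z^2 - 2*z - 8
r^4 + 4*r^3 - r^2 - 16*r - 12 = (r - 2)*(r + 1)*(r + 2)*(r + 3)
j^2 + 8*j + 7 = (j + 1)*(j + 7)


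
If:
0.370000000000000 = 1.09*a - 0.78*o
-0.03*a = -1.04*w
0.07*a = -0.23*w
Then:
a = 0.00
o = -0.47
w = 0.00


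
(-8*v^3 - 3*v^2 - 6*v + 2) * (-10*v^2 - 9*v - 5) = 80*v^5 + 102*v^4 + 127*v^3 + 49*v^2 + 12*v - 10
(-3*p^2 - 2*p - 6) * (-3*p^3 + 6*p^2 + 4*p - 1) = 9*p^5 - 12*p^4 - 6*p^3 - 41*p^2 - 22*p + 6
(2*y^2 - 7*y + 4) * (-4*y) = -8*y^3 + 28*y^2 - 16*y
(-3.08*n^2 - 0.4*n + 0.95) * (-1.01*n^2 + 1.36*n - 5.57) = 3.1108*n^4 - 3.7848*n^3 + 15.6521*n^2 + 3.52*n - 5.2915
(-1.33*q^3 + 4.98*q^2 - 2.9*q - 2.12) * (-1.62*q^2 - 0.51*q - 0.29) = 2.1546*q^5 - 7.3893*q^4 + 2.5439*q^3 + 3.4692*q^2 + 1.9222*q + 0.6148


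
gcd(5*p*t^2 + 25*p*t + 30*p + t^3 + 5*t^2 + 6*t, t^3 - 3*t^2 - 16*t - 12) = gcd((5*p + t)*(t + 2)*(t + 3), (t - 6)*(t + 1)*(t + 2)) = t + 2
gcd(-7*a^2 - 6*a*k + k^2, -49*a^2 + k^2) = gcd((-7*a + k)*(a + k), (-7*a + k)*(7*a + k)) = 7*a - k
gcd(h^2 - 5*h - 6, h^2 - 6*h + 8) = 1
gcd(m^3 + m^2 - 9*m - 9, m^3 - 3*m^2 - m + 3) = m^2 - 2*m - 3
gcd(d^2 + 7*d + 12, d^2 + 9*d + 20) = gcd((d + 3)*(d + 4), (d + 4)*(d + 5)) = d + 4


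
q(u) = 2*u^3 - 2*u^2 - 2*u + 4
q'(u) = 6*u^2 - 4*u - 2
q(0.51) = 2.73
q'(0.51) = -2.48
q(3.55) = 61.17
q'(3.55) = 59.42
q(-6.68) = -668.04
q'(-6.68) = 292.45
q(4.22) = 110.25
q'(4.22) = 87.97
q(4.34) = 121.14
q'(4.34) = 93.65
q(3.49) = 57.68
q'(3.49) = 57.12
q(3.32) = 48.50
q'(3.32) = 50.85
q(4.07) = 97.57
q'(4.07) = 81.11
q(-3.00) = -62.00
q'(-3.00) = 64.00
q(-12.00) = -3716.00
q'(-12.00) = 910.00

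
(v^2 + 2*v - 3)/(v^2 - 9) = (v - 1)/(v - 3)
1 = 1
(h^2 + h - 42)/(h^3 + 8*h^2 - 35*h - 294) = 1/(h + 7)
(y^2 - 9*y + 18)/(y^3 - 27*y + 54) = (y - 6)/(y^2 + 3*y - 18)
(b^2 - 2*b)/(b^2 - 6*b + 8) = b/(b - 4)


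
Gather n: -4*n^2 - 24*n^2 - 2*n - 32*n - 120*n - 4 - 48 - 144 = -28*n^2 - 154*n - 196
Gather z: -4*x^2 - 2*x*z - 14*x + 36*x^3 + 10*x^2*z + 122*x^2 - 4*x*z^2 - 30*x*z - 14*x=36*x^3 + 118*x^2 - 4*x*z^2 - 28*x + z*(10*x^2 - 32*x)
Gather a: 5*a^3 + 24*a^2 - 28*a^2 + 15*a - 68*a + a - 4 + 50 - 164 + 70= 5*a^3 - 4*a^2 - 52*a - 48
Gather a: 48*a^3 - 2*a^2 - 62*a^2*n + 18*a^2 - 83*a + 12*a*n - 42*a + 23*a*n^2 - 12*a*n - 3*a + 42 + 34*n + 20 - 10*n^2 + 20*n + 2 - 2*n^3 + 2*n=48*a^3 + a^2*(16 - 62*n) + a*(23*n^2 - 128) - 2*n^3 - 10*n^2 + 56*n + 64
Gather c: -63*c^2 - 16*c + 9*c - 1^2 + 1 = -63*c^2 - 7*c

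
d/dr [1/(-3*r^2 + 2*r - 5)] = 2*(3*r - 1)/(3*r^2 - 2*r + 5)^2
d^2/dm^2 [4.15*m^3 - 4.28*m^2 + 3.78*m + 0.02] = 24.9*m - 8.56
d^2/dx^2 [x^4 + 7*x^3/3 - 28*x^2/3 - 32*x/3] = 12*x^2 + 14*x - 56/3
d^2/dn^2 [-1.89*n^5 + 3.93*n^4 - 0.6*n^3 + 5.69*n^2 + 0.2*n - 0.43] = -37.8*n^3 + 47.16*n^2 - 3.6*n + 11.38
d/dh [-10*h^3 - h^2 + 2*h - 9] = -30*h^2 - 2*h + 2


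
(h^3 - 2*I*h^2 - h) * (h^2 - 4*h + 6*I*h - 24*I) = h^5 - 4*h^4 + 4*I*h^4 + 11*h^3 - 16*I*h^3 - 44*h^2 - 6*I*h^2 + 24*I*h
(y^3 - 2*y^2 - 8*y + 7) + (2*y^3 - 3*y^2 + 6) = 3*y^3 - 5*y^2 - 8*y + 13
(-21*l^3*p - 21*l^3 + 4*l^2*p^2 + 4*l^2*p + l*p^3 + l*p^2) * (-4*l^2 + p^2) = 84*l^5*p + 84*l^5 - 16*l^4*p^2 - 16*l^4*p - 25*l^3*p^3 - 25*l^3*p^2 + 4*l^2*p^4 + 4*l^2*p^3 + l*p^5 + l*p^4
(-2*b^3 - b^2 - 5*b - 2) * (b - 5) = -2*b^4 + 9*b^3 + 23*b + 10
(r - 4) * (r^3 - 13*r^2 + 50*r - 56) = r^4 - 17*r^3 + 102*r^2 - 256*r + 224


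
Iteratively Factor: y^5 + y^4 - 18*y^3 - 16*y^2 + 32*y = (y - 1)*(y^4 + 2*y^3 - 16*y^2 - 32*y) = y*(y - 1)*(y^3 + 2*y^2 - 16*y - 32) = y*(y - 1)*(y + 4)*(y^2 - 2*y - 8) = y*(y - 1)*(y + 2)*(y + 4)*(y - 4)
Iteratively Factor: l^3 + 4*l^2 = (l)*(l^2 + 4*l) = l^2*(l + 4)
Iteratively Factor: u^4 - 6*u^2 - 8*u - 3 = (u + 1)*(u^3 - u^2 - 5*u - 3) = (u + 1)^2*(u^2 - 2*u - 3) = (u + 1)^3*(u - 3)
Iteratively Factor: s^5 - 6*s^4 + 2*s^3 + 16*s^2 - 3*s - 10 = (s + 1)*(s^4 - 7*s^3 + 9*s^2 + 7*s - 10) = (s - 1)*(s + 1)*(s^3 - 6*s^2 + 3*s + 10) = (s - 5)*(s - 1)*(s + 1)*(s^2 - s - 2) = (s - 5)*(s - 1)*(s + 1)^2*(s - 2)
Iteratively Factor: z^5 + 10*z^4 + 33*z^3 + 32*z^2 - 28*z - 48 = (z + 3)*(z^4 + 7*z^3 + 12*z^2 - 4*z - 16) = (z + 2)*(z + 3)*(z^3 + 5*z^2 + 2*z - 8) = (z + 2)^2*(z + 3)*(z^2 + 3*z - 4) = (z + 2)^2*(z + 3)*(z + 4)*(z - 1)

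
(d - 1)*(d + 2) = d^2 + d - 2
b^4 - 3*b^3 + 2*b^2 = b^2*(b - 2)*(b - 1)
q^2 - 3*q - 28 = (q - 7)*(q + 4)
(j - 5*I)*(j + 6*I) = j^2 + I*j + 30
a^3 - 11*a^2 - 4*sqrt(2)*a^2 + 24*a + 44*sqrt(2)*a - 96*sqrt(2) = (a - 8)*(a - 3)*(a - 4*sqrt(2))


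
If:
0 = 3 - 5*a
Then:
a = 3/5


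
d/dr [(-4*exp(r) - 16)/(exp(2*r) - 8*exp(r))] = 4*(exp(2*r) + 8*exp(r) - 32)*exp(-r)/(exp(2*r) - 16*exp(r) + 64)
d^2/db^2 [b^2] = 2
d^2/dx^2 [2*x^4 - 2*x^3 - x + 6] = 12*x*(2*x - 1)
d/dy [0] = 0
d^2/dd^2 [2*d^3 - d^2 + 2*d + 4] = 12*d - 2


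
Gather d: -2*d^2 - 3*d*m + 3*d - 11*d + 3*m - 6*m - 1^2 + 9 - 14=-2*d^2 + d*(-3*m - 8) - 3*m - 6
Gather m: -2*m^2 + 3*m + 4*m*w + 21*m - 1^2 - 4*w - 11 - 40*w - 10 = -2*m^2 + m*(4*w + 24) - 44*w - 22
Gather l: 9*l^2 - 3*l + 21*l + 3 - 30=9*l^2 + 18*l - 27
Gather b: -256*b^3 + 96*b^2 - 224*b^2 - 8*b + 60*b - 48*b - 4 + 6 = -256*b^3 - 128*b^2 + 4*b + 2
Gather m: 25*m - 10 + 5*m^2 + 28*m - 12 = 5*m^2 + 53*m - 22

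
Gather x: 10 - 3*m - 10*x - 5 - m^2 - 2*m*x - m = -m^2 - 4*m + x*(-2*m - 10) + 5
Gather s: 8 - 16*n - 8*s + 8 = -16*n - 8*s + 16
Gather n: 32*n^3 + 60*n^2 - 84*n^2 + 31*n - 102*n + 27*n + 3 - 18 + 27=32*n^3 - 24*n^2 - 44*n + 12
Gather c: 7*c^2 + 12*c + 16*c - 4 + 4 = 7*c^2 + 28*c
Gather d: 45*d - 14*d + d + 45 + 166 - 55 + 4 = 32*d + 160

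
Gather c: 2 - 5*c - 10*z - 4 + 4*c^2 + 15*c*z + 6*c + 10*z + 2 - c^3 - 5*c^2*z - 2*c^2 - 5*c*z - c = -c^3 + c^2*(2 - 5*z) + 10*c*z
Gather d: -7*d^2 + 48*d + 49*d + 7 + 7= -7*d^2 + 97*d + 14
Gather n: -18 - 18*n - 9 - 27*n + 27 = -45*n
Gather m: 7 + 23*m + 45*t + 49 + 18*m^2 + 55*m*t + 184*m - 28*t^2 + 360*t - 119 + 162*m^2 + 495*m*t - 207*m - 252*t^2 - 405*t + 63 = 180*m^2 + 550*m*t - 280*t^2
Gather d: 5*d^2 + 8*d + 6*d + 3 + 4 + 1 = 5*d^2 + 14*d + 8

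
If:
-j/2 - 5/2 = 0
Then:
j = -5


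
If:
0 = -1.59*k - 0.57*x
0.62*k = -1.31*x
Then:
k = 0.00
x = 0.00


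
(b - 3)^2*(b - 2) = b^3 - 8*b^2 + 21*b - 18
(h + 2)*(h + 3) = h^2 + 5*h + 6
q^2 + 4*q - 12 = (q - 2)*(q + 6)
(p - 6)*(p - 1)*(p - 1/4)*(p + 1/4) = p^4 - 7*p^3 + 95*p^2/16 + 7*p/16 - 3/8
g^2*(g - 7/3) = g^3 - 7*g^2/3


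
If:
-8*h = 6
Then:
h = -3/4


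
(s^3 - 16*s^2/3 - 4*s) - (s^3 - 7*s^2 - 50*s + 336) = 5*s^2/3 + 46*s - 336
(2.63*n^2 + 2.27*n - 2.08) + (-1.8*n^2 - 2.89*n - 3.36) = 0.83*n^2 - 0.62*n - 5.44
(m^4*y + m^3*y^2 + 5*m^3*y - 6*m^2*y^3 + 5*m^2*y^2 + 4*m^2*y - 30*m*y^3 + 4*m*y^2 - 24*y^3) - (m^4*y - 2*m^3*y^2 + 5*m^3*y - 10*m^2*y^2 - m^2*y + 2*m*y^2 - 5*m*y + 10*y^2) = 3*m^3*y^2 - 6*m^2*y^3 + 15*m^2*y^2 + 5*m^2*y - 30*m*y^3 + 2*m*y^2 + 5*m*y - 24*y^3 - 10*y^2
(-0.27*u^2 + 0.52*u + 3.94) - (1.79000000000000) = -0.27*u^2 + 0.52*u + 2.15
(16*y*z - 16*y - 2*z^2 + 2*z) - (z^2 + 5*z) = 16*y*z - 16*y - 3*z^2 - 3*z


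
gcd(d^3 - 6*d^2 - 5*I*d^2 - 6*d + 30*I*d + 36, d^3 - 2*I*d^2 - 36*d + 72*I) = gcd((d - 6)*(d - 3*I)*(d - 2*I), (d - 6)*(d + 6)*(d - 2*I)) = d^2 + d*(-6 - 2*I) + 12*I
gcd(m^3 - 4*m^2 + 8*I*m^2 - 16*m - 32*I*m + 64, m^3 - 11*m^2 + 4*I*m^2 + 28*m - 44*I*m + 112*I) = m^2 + m*(-4 + 4*I) - 16*I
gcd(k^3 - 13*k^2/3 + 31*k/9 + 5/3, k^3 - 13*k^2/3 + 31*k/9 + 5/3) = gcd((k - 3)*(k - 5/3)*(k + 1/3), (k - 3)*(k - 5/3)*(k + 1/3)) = k^3 - 13*k^2/3 + 31*k/9 + 5/3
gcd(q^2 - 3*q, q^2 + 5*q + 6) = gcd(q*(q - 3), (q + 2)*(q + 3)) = 1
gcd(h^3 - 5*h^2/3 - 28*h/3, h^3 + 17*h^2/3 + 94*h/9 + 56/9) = h + 7/3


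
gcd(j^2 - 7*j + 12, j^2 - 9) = j - 3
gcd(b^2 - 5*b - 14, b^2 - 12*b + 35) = b - 7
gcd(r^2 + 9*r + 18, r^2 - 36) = r + 6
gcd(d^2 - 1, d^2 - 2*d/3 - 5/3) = d + 1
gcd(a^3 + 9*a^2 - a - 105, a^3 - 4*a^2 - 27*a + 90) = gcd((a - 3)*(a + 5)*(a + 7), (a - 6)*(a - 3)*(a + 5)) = a^2 + 2*a - 15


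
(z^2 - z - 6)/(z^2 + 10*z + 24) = (z^2 - z - 6)/(z^2 + 10*z + 24)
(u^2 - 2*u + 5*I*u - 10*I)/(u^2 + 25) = (u - 2)/(u - 5*I)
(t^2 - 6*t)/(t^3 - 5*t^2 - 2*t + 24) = t*(t - 6)/(t^3 - 5*t^2 - 2*t + 24)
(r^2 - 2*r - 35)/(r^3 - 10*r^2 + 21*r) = (r + 5)/(r*(r - 3))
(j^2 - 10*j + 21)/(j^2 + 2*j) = (j^2 - 10*j + 21)/(j*(j + 2))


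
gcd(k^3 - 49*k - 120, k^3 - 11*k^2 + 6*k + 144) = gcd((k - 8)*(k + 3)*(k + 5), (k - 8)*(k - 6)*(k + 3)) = k^2 - 5*k - 24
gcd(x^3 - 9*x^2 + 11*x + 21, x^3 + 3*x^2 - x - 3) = x + 1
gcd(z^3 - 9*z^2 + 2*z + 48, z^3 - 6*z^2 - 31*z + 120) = z^2 - 11*z + 24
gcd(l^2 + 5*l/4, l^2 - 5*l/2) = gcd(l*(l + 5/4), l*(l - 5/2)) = l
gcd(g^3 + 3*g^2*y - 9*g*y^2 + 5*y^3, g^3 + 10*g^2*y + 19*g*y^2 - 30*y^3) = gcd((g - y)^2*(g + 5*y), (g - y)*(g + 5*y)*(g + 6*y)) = -g^2 - 4*g*y + 5*y^2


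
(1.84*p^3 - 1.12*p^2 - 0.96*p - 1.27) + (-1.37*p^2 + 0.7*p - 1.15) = 1.84*p^3 - 2.49*p^2 - 0.26*p - 2.42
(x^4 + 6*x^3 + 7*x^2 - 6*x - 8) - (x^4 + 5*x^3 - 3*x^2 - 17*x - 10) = x^3 + 10*x^2 + 11*x + 2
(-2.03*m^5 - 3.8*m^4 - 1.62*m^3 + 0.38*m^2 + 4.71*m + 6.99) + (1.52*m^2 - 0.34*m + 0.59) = -2.03*m^5 - 3.8*m^4 - 1.62*m^3 + 1.9*m^2 + 4.37*m + 7.58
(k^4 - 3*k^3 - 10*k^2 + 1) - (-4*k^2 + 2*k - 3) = k^4 - 3*k^3 - 6*k^2 - 2*k + 4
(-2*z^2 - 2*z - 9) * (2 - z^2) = 2*z^4 + 2*z^3 + 5*z^2 - 4*z - 18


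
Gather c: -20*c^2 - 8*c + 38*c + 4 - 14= -20*c^2 + 30*c - 10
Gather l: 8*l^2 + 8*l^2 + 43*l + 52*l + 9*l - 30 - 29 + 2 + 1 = 16*l^2 + 104*l - 56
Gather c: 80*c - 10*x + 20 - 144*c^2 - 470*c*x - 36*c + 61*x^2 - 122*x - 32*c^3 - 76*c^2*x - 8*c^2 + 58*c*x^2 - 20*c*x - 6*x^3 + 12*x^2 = -32*c^3 + c^2*(-76*x - 152) + c*(58*x^2 - 490*x + 44) - 6*x^3 + 73*x^2 - 132*x + 20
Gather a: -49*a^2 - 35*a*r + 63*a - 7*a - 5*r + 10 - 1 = -49*a^2 + a*(56 - 35*r) - 5*r + 9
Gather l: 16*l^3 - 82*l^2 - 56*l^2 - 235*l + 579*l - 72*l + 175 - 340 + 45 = 16*l^3 - 138*l^2 + 272*l - 120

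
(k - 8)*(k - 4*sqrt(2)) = k^2 - 8*k - 4*sqrt(2)*k + 32*sqrt(2)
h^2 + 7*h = h*(h + 7)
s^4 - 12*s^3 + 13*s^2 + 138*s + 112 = (s - 8)*(s - 7)*(s + 1)*(s + 2)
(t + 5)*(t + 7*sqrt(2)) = t^2 + 5*t + 7*sqrt(2)*t + 35*sqrt(2)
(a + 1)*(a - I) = a^2 + a - I*a - I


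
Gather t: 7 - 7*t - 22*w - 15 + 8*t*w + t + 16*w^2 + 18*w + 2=t*(8*w - 6) + 16*w^2 - 4*w - 6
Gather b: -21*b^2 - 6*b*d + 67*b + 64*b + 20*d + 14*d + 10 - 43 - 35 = -21*b^2 + b*(131 - 6*d) + 34*d - 68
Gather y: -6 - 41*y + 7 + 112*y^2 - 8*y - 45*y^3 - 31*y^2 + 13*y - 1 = -45*y^3 + 81*y^2 - 36*y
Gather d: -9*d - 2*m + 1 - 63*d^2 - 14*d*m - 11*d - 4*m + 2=-63*d^2 + d*(-14*m - 20) - 6*m + 3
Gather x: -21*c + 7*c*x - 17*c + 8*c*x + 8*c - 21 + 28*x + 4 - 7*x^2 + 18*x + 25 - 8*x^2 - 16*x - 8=-30*c - 15*x^2 + x*(15*c + 30)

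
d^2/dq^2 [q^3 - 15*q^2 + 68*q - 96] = 6*q - 30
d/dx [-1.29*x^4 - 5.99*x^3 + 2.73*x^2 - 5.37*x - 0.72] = -5.16*x^3 - 17.97*x^2 + 5.46*x - 5.37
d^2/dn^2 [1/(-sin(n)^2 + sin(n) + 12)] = (-4*sin(n)^4 + 3*sin(n)^3 - 43*sin(n)^2 + 6*sin(n) + 26)/(sin(n) + cos(n)^2 + 11)^3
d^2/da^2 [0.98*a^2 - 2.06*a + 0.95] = 1.96000000000000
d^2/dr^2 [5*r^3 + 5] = 30*r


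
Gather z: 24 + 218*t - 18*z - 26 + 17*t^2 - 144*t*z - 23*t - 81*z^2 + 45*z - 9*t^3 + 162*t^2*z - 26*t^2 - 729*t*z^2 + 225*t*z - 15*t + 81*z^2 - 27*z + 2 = -9*t^3 - 9*t^2 - 729*t*z^2 + 180*t + z*(162*t^2 + 81*t)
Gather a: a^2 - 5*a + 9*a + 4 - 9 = a^2 + 4*a - 5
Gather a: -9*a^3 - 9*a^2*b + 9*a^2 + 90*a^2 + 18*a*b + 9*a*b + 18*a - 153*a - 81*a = -9*a^3 + a^2*(99 - 9*b) + a*(27*b - 216)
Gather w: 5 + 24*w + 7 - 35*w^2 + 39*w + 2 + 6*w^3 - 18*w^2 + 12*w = 6*w^3 - 53*w^2 + 75*w + 14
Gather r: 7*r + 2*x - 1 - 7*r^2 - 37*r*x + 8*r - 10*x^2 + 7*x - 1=-7*r^2 + r*(15 - 37*x) - 10*x^2 + 9*x - 2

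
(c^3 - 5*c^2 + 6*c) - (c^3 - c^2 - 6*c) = -4*c^2 + 12*c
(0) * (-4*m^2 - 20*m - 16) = 0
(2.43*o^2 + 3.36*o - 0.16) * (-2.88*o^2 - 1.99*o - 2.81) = -6.9984*o^4 - 14.5125*o^3 - 13.0539*o^2 - 9.1232*o + 0.4496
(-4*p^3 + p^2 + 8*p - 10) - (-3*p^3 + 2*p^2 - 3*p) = -p^3 - p^2 + 11*p - 10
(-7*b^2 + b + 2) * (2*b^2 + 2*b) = -14*b^4 - 12*b^3 + 6*b^2 + 4*b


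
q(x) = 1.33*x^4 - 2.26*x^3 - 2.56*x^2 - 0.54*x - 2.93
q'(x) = 5.32*x^3 - 6.78*x^2 - 5.12*x - 0.54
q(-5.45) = 1463.20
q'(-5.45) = -1035.21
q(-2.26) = 46.00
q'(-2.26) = -85.01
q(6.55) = 1696.65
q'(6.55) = 1170.03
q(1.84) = -11.42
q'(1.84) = 0.23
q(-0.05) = -2.91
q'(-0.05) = -0.30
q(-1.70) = 12.80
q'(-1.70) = -37.57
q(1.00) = -6.96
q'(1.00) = -7.12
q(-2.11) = 34.40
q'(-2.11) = -69.90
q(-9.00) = 10168.24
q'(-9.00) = -4381.92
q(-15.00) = 74387.92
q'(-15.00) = -19404.24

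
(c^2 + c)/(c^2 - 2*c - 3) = c/(c - 3)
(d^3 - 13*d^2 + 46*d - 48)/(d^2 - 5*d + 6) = d - 8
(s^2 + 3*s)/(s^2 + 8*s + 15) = s/(s + 5)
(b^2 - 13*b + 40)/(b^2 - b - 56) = (b - 5)/(b + 7)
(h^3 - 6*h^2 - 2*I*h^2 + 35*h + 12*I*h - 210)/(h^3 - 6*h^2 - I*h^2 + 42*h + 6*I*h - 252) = (h + 5*I)/(h + 6*I)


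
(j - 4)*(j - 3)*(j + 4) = j^3 - 3*j^2 - 16*j + 48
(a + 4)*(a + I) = a^2 + 4*a + I*a + 4*I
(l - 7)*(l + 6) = l^2 - l - 42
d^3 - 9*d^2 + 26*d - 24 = (d - 4)*(d - 3)*(d - 2)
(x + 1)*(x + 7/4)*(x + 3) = x^3 + 23*x^2/4 + 10*x + 21/4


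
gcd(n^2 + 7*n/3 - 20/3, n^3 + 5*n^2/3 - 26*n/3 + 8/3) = n + 4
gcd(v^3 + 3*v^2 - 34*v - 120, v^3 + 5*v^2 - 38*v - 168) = v^2 - 2*v - 24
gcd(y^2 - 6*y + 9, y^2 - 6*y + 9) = y^2 - 6*y + 9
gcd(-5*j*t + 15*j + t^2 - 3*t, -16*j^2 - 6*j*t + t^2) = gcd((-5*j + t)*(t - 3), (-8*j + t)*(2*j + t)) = 1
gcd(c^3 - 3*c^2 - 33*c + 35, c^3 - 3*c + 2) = c - 1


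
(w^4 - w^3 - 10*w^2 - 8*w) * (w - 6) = w^5 - 7*w^4 - 4*w^3 + 52*w^2 + 48*w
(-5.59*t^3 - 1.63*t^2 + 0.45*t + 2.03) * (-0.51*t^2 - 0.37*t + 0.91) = 2.8509*t^5 + 2.8996*t^4 - 4.7133*t^3 - 2.6851*t^2 - 0.3416*t + 1.8473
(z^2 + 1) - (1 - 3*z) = z^2 + 3*z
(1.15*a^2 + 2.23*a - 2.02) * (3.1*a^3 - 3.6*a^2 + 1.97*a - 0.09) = 3.565*a^5 + 2.773*a^4 - 12.0245*a^3 + 11.5616*a^2 - 4.1801*a + 0.1818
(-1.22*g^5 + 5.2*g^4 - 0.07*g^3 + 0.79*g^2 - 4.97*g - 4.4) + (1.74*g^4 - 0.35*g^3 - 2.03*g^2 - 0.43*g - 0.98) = -1.22*g^5 + 6.94*g^4 - 0.42*g^3 - 1.24*g^2 - 5.4*g - 5.38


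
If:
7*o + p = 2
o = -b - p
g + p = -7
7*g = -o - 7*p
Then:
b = 292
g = 334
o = 49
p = -341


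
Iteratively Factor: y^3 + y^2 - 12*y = (y - 3)*(y^2 + 4*y) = (y - 3)*(y + 4)*(y)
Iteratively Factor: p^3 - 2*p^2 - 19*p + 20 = (p - 5)*(p^2 + 3*p - 4) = (p - 5)*(p + 4)*(p - 1)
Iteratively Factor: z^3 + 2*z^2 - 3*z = (z)*(z^2 + 2*z - 3) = z*(z + 3)*(z - 1)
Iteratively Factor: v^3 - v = (v)*(v^2 - 1) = v*(v - 1)*(v + 1)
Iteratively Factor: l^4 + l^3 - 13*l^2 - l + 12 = (l + 1)*(l^3 - 13*l + 12) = (l - 3)*(l + 1)*(l^2 + 3*l - 4) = (l - 3)*(l - 1)*(l + 1)*(l + 4)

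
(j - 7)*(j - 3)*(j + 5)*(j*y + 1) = j^4*y - 5*j^3*y + j^3 - 29*j^2*y - 5*j^2 + 105*j*y - 29*j + 105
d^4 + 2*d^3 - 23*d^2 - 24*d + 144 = (d - 3)^2*(d + 4)^2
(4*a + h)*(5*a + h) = 20*a^2 + 9*a*h + h^2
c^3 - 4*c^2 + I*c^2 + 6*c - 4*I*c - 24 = (c - 4)*(c - 2*I)*(c + 3*I)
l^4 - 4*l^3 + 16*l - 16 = (l - 2)^3*(l + 2)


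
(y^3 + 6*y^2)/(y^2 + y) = y*(y + 6)/(y + 1)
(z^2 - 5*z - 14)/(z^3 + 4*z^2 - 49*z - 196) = (z + 2)/(z^2 + 11*z + 28)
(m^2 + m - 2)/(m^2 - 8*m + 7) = (m + 2)/(m - 7)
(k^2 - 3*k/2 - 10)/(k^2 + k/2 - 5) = (k - 4)/(k - 2)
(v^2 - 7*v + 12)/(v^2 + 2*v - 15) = (v - 4)/(v + 5)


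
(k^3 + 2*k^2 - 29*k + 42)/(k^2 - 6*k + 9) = (k^2 + 5*k - 14)/(k - 3)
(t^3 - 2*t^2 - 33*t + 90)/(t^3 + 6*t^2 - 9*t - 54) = (t - 5)/(t + 3)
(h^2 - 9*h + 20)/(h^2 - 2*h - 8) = (h - 5)/(h + 2)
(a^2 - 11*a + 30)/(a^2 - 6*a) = (a - 5)/a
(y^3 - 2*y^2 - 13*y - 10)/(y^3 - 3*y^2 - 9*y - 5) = (y + 2)/(y + 1)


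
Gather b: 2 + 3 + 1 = 6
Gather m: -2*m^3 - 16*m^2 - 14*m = -2*m^3 - 16*m^2 - 14*m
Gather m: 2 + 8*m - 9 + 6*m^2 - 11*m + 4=6*m^2 - 3*m - 3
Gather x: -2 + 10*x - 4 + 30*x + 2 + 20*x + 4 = 60*x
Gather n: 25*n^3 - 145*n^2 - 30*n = 25*n^3 - 145*n^2 - 30*n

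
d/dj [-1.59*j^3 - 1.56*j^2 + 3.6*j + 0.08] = -4.77*j^2 - 3.12*j + 3.6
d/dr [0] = 0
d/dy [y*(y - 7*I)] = 2*y - 7*I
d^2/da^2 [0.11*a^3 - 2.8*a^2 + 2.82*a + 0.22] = 0.66*a - 5.6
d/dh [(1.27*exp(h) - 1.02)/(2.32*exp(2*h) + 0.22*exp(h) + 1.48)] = (-2.9464*exp(2*h) + 4.7328*exp(h) + 2.104)*exp(h)/(5.3824*exp(4*h) + 1.0208*exp(3*h) + 6.9156*exp(2*h) + 0.6512*exp(h) + 2.1904)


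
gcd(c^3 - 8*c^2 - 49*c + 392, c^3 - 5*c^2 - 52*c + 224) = c^2 - c - 56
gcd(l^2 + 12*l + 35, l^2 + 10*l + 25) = l + 5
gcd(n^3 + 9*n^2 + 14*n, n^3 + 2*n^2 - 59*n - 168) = n + 7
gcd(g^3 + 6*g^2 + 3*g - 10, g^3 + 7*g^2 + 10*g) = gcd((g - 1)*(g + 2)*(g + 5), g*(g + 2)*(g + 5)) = g^2 + 7*g + 10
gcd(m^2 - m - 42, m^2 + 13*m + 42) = m + 6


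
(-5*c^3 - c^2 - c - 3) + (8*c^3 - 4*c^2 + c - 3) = 3*c^3 - 5*c^2 - 6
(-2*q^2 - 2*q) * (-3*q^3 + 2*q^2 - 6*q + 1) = 6*q^5 + 2*q^4 + 8*q^3 + 10*q^2 - 2*q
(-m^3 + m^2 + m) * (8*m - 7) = -8*m^4 + 15*m^3 + m^2 - 7*m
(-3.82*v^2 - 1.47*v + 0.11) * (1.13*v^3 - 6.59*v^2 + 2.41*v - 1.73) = -4.3166*v^5 + 23.5127*v^4 + 0.605399999999999*v^3 + 2.341*v^2 + 2.8082*v - 0.1903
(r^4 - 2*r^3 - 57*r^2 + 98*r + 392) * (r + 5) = r^5 + 3*r^4 - 67*r^3 - 187*r^2 + 882*r + 1960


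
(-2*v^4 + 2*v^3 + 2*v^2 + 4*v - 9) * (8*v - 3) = -16*v^5 + 22*v^4 + 10*v^3 + 26*v^2 - 84*v + 27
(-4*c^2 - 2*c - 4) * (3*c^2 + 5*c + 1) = -12*c^4 - 26*c^3 - 26*c^2 - 22*c - 4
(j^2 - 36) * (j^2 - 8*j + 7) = j^4 - 8*j^3 - 29*j^2 + 288*j - 252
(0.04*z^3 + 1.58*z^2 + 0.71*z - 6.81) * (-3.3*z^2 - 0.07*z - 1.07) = -0.132*z^5 - 5.2168*z^4 - 2.4964*z^3 + 20.7327*z^2 - 0.283*z + 7.2867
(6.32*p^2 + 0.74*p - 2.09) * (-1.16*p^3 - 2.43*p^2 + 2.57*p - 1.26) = -7.3312*p^5 - 16.216*p^4 + 16.8686*p^3 - 0.982700000000001*p^2 - 6.3037*p + 2.6334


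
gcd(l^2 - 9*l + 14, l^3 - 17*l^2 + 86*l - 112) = l^2 - 9*l + 14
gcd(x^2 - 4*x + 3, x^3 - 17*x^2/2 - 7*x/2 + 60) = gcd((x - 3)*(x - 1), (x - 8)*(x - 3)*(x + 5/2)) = x - 3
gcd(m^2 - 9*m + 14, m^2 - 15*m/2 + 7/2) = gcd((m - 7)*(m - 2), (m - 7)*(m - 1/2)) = m - 7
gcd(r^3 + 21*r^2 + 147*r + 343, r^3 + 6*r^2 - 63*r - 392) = r^2 + 14*r + 49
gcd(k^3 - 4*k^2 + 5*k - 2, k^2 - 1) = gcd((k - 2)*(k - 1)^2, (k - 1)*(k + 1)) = k - 1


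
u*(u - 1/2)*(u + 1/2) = u^3 - u/4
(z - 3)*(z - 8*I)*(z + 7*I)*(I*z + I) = I*z^4 + z^3 - 2*I*z^3 - 2*z^2 + 53*I*z^2 - 3*z - 112*I*z - 168*I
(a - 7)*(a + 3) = a^2 - 4*a - 21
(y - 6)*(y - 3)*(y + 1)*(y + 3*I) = y^4 - 8*y^3 + 3*I*y^3 + 9*y^2 - 24*I*y^2 + 18*y + 27*I*y + 54*I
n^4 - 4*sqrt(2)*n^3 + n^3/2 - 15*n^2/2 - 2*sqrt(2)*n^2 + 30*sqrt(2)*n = n*(n - 5/2)*(n + 3)*(n - 4*sqrt(2))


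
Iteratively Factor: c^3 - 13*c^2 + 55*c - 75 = (c - 3)*(c^2 - 10*c + 25) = (c - 5)*(c - 3)*(c - 5)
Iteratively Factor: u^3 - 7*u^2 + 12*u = (u - 3)*(u^2 - 4*u) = u*(u - 3)*(u - 4)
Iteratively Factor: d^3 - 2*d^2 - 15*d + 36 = (d - 3)*(d^2 + d - 12) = (d - 3)^2*(d + 4)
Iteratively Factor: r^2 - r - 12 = (r + 3)*(r - 4)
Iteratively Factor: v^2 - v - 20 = (v + 4)*(v - 5)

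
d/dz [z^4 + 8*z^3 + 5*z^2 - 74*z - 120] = 4*z^3 + 24*z^2 + 10*z - 74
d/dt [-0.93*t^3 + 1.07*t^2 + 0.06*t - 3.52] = -2.79*t^2 + 2.14*t + 0.06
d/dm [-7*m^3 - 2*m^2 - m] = -21*m^2 - 4*m - 1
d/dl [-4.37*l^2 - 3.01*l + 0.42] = -8.74*l - 3.01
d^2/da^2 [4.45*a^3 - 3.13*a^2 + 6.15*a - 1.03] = 26.7*a - 6.26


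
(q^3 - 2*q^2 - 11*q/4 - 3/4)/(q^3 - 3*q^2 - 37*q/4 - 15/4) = (2*q^2 - 5*q - 3)/(2*q^2 - 7*q - 15)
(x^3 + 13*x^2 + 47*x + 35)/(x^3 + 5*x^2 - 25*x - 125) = (x^2 + 8*x + 7)/(x^2 - 25)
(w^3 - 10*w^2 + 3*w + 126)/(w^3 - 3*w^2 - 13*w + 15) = (w^2 - 13*w + 42)/(w^2 - 6*w + 5)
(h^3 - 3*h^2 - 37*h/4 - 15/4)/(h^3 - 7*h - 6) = (-4*h^3 + 12*h^2 + 37*h + 15)/(4*(-h^3 + 7*h + 6))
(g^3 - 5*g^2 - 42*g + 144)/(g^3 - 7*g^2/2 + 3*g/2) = 2*(g^2 - 2*g - 48)/(g*(2*g - 1))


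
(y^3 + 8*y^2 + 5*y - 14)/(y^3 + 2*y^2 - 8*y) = (y^3 + 8*y^2 + 5*y - 14)/(y*(y^2 + 2*y - 8))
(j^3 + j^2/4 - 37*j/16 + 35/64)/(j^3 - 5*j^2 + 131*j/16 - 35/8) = (16*j^2 + 24*j - 7)/(4*(4*j^2 - 15*j + 14))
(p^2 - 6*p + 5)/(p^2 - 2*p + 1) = (p - 5)/(p - 1)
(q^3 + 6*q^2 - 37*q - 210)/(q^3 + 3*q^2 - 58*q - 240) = (q^2 + q - 42)/(q^2 - 2*q - 48)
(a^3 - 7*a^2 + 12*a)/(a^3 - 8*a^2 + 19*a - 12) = a/(a - 1)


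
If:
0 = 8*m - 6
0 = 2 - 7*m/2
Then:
No Solution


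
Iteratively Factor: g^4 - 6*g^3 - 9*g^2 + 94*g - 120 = (g + 4)*(g^3 - 10*g^2 + 31*g - 30) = (g - 3)*(g + 4)*(g^2 - 7*g + 10) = (g - 3)*(g - 2)*(g + 4)*(g - 5)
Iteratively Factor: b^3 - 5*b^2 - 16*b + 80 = (b + 4)*(b^2 - 9*b + 20) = (b - 4)*(b + 4)*(b - 5)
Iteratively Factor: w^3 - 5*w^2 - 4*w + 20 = (w - 5)*(w^2 - 4) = (w - 5)*(w + 2)*(w - 2)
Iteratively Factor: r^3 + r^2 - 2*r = (r - 1)*(r^2 + 2*r) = (r - 1)*(r + 2)*(r)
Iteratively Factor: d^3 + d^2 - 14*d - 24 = (d + 2)*(d^2 - d - 12) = (d - 4)*(d + 2)*(d + 3)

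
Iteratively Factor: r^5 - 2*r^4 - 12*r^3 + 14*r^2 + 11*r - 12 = (r - 1)*(r^4 - r^3 - 13*r^2 + r + 12) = (r - 1)^2*(r^3 - 13*r - 12) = (r - 1)^2*(r + 1)*(r^2 - r - 12) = (r - 4)*(r - 1)^2*(r + 1)*(r + 3)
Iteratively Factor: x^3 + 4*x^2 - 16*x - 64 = (x + 4)*(x^2 - 16) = (x - 4)*(x + 4)*(x + 4)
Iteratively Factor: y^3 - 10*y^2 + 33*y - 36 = (y - 4)*(y^2 - 6*y + 9) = (y - 4)*(y - 3)*(y - 3)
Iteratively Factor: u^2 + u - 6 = (u - 2)*(u + 3)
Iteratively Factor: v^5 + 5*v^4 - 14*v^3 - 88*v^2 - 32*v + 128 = (v - 4)*(v^4 + 9*v^3 + 22*v^2 - 32) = (v - 4)*(v - 1)*(v^3 + 10*v^2 + 32*v + 32) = (v - 4)*(v - 1)*(v + 4)*(v^2 + 6*v + 8) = (v - 4)*(v - 1)*(v + 4)^2*(v + 2)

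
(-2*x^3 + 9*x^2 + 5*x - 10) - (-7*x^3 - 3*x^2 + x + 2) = 5*x^3 + 12*x^2 + 4*x - 12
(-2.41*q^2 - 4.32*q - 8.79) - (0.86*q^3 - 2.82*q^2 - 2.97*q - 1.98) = -0.86*q^3 + 0.41*q^2 - 1.35*q - 6.81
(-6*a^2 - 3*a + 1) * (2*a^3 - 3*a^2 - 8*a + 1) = -12*a^5 + 12*a^4 + 59*a^3 + 15*a^2 - 11*a + 1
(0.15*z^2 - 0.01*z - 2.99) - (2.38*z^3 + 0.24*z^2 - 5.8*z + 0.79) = -2.38*z^3 - 0.09*z^2 + 5.79*z - 3.78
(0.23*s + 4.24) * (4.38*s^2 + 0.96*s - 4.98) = 1.0074*s^3 + 18.792*s^2 + 2.925*s - 21.1152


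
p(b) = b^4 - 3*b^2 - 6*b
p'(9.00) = 2856.00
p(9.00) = 6264.00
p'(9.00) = 2856.00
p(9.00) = 6264.00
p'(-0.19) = -4.89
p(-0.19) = 1.03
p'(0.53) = -8.58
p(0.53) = -3.94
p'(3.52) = 147.34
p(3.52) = 95.23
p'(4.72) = 386.30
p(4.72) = 401.17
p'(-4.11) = -259.05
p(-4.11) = 259.33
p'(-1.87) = -20.94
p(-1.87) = 12.96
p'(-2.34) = -43.21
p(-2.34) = 27.60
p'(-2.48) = -52.13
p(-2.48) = 34.26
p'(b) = 4*b^3 - 6*b - 6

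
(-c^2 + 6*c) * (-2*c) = 2*c^3 - 12*c^2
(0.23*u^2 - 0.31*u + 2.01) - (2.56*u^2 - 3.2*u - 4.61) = -2.33*u^2 + 2.89*u + 6.62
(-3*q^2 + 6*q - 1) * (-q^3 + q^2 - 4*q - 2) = 3*q^5 - 9*q^4 + 19*q^3 - 19*q^2 - 8*q + 2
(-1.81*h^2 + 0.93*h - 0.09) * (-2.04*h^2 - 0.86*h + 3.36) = 3.6924*h^4 - 0.3406*h^3 - 6.6978*h^2 + 3.2022*h - 0.3024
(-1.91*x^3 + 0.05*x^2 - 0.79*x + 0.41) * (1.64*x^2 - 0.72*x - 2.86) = -3.1324*x^5 + 1.4572*x^4 + 4.131*x^3 + 1.0982*x^2 + 1.9642*x - 1.1726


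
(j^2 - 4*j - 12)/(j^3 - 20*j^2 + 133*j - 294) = (j + 2)/(j^2 - 14*j + 49)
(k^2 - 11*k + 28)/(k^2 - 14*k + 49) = (k - 4)/(k - 7)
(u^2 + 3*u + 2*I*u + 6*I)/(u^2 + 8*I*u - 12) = (u + 3)/(u + 6*I)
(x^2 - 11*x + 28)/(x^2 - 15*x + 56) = (x - 4)/(x - 8)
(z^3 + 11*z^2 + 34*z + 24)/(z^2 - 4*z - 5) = (z^2 + 10*z + 24)/(z - 5)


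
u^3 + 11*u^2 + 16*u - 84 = (u - 2)*(u + 6)*(u + 7)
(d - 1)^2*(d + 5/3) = d^3 - d^2/3 - 7*d/3 + 5/3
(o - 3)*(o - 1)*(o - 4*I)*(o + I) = o^4 - 4*o^3 - 3*I*o^3 + 7*o^2 + 12*I*o^2 - 16*o - 9*I*o + 12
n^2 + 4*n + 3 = (n + 1)*(n + 3)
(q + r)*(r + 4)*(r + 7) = q*r^2 + 11*q*r + 28*q + r^3 + 11*r^2 + 28*r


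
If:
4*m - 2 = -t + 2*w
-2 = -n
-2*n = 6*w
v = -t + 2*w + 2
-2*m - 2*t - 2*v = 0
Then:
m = -2/3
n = 2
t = 10/3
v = -8/3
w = -2/3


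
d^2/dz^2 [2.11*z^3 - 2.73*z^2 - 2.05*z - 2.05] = 12.66*z - 5.46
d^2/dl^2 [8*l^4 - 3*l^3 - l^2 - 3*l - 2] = 96*l^2 - 18*l - 2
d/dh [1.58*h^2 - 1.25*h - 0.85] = 3.16*h - 1.25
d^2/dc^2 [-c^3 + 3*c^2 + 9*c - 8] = 6 - 6*c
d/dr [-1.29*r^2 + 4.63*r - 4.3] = 4.63 - 2.58*r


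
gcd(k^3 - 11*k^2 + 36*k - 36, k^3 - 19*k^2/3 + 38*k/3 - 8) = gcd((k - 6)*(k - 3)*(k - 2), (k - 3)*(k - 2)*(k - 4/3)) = k^2 - 5*k + 6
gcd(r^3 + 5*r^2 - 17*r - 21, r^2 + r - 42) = r + 7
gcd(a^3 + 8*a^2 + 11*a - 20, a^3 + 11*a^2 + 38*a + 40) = a^2 + 9*a + 20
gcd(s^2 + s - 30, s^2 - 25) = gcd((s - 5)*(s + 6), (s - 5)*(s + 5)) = s - 5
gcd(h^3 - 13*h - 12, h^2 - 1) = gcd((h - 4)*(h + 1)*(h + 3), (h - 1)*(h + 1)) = h + 1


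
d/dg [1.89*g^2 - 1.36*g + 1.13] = 3.78*g - 1.36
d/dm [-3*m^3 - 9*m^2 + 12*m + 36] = -9*m^2 - 18*m + 12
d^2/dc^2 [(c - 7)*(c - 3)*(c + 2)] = 6*c - 16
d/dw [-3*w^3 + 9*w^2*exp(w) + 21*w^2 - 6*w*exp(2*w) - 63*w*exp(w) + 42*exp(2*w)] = 9*w^2*exp(w) - 9*w^2 - 12*w*exp(2*w) - 45*w*exp(w) + 42*w + 78*exp(2*w) - 63*exp(w)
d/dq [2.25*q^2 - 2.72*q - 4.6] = 4.5*q - 2.72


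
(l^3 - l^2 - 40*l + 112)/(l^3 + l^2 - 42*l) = (l^2 - 8*l + 16)/(l*(l - 6))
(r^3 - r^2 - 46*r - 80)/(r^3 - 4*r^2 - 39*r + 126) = (r^3 - r^2 - 46*r - 80)/(r^3 - 4*r^2 - 39*r + 126)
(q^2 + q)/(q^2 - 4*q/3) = 3*(q + 1)/(3*q - 4)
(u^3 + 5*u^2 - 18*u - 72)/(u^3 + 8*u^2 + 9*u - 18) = (u - 4)/(u - 1)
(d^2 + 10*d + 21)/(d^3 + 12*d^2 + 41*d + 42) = 1/(d + 2)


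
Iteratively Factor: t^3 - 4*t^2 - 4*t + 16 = (t + 2)*(t^2 - 6*t + 8) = (t - 4)*(t + 2)*(t - 2)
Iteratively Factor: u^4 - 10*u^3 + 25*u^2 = (u)*(u^3 - 10*u^2 + 25*u) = u^2*(u^2 - 10*u + 25) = u^2*(u - 5)*(u - 5)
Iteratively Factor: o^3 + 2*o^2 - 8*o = (o + 4)*(o^2 - 2*o) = (o - 2)*(o + 4)*(o)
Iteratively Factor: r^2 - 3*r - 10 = (r - 5)*(r + 2)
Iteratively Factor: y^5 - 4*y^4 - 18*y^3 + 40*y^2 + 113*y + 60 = (y - 5)*(y^4 + y^3 - 13*y^2 - 25*y - 12) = (y - 5)*(y + 1)*(y^3 - 13*y - 12) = (y - 5)*(y + 1)*(y + 3)*(y^2 - 3*y - 4) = (y - 5)*(y - 4)*(y + 1)*(y + 3)*(y + 1)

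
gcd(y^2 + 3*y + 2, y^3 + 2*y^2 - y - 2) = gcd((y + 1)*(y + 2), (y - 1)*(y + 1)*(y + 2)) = y^2 + 3*y + 2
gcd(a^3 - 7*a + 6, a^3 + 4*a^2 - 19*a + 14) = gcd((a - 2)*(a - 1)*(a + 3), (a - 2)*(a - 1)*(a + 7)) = a^2 - 3*a + 2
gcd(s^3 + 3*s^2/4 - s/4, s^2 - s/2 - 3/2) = s + 1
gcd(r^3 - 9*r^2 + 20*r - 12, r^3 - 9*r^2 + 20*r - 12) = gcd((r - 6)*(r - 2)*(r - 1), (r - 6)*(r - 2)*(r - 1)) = r^3 - 9*r^2 + 20*r - 12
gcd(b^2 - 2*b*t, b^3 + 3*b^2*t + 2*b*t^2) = b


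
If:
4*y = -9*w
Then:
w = -4*y/9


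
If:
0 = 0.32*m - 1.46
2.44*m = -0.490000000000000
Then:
No Solution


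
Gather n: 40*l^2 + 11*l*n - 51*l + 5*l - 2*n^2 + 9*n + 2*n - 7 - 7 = 40*l^2 - 46*l - 2*n^2 + n*(11*l + 11) - 14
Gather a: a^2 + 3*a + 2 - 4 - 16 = a^2 + 3*a - 18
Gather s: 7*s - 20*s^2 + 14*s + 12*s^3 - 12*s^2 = 12*s^3 - 32*s^2 + 21*s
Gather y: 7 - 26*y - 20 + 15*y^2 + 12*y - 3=15*y^2 - 14*y - 16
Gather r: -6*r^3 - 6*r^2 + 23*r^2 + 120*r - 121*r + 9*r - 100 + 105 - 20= -6*r^3 + 17*r^2 + 8*r - 15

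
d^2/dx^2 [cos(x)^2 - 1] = -2*cos(2*x)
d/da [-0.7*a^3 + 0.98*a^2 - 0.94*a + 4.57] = -2.1*a^2 + 1.96*a - 0.94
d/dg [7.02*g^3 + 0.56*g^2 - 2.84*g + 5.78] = 21.06*g^2 + 1.12*g - 2.84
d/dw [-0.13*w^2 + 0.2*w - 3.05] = 0.2 - 0.26*w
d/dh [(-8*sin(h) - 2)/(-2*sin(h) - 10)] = 19*cos(h)/(sin(h) + 5)^2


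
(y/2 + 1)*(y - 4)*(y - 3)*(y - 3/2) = y^4/2 - 13*y^3/4 + 11*y^2/4 + 27*y/2 - 18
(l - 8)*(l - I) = l^2 - 8*l - I*l + 8*I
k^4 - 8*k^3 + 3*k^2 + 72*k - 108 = (k - 6)*(k - 3)*(k - 2)*(k + 3)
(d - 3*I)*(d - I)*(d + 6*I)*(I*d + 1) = I*d^4 - d^3 + 23*I*d^2 + 39*d - 18*I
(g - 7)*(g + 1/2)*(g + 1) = g^3 - 11*g^2/2 - 10*g - 7/2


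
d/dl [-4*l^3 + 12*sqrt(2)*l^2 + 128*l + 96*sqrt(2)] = -12*l^2 + 24*sqrt(2)*l + 128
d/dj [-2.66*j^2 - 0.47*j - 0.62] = -5.32*j - 0.47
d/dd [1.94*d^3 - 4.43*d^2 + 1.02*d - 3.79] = 5.82*d^2 - 8.86*d + 1.02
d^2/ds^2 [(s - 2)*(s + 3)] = 2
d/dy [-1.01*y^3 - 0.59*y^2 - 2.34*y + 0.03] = -3.03*y^2 - 1.18*y - 2.34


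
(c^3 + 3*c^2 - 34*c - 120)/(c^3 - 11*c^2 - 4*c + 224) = (c^2 - c - 30)/(c^2 - 15*c + 56)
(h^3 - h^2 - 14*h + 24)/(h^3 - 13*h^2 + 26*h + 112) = (h^3 - h^2 - 14*h + 24)/(h^3 - 13*h^2 + 26*h + 112)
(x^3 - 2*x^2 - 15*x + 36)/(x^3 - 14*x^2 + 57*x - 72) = (x + 4)/(x - 8)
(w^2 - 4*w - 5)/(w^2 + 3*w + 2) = (w - 5)/(w + 2)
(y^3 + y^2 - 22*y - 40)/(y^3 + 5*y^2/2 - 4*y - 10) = 2*(y^2 - y - 20)/(2*y^2 + y - 10)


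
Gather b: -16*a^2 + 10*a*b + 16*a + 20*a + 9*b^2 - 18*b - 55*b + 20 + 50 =-16*a^2 + 36*a + 9*b^2 + b*(10*a - 73) + 70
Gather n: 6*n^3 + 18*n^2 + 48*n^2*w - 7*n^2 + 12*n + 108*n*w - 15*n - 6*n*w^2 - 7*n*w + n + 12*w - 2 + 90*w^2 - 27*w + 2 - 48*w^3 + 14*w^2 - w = 6*n^3 + n^2*(48*w + 11) + n*(-6*w^2 + 101*w - 2) - 48*w^3 + 104*w^2 - 16*w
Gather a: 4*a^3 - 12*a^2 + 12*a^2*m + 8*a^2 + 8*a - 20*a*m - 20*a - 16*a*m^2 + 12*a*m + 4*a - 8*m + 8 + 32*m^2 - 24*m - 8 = 4*a^3 + a^2*(12*m - 4) + a*(-16*m^2 - 8*m - 8) + 32*m^2 - 32*m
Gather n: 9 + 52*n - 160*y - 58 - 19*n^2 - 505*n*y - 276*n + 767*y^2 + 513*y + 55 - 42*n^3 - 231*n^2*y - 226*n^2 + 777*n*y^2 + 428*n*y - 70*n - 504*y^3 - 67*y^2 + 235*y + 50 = -42*n^3 + n^2*(-231*y - 245) + n*(777*y^2 - 77*y - 294) - 504*y^3 + 700*y^2 + 588*y + 56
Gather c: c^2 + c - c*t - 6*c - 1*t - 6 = c^2 + c*(-t - 5) - t - 6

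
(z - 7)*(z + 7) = z^2 - 49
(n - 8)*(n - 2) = n^2 - 10*n + 16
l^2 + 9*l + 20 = (l + 4)*(l + 5)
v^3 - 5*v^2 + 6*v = v*(v - 3)*(v - 2)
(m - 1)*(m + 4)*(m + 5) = m^3 + 8*m^2 + 11*m - 20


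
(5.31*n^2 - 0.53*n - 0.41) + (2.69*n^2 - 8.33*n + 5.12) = 8.0*n^2 - 8.86*n + 4.71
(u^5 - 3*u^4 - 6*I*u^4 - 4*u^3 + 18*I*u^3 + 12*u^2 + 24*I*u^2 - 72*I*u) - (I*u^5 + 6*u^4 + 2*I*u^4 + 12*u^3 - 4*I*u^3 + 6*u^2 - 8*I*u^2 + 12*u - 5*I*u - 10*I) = u^5 - I*u^5 - 9*u^4 - 8*I*u^4 - 16*u^3 + 22*I*u^3 + 6*u^2 + 32*I*u^2 - 12*u - 67*I*u + 10*I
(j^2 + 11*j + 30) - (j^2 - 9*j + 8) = 20*j + 22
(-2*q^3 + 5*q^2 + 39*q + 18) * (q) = -2*q^4 + 5*q^3 + 39*q^2 + 18*q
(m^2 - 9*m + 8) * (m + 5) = m^3 - 4*m^2 - 37*m + 40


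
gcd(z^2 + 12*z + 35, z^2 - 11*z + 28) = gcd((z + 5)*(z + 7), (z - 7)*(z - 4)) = 1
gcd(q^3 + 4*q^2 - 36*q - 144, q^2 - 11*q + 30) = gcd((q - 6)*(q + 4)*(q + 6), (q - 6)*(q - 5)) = q - 6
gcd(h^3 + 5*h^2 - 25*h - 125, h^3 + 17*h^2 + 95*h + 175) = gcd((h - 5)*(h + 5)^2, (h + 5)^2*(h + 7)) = h^2 + 10*h + 25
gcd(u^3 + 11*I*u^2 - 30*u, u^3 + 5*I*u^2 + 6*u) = u^2 + 6*I*u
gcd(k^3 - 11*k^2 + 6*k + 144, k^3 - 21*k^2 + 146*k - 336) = k^2 - 14*k + 48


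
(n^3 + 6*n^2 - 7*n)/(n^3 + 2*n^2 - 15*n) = (n^2 + 6*n - 7)/(n^2 + 2*n - 15)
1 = 1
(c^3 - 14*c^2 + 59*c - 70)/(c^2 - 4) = (c^2 - 12*c + 35)/(c + 2)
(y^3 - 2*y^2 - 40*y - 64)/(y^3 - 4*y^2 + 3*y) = (y^3 - 2*y^2 - 40*y - 64)/(y*(y^2 - 4*y + 3))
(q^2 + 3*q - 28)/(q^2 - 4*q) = (q + 7)/q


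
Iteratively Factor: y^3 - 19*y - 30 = (y + 2)*(y^2 - 2*y - 15) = (y + 2)*(y + 3)*(y - 5)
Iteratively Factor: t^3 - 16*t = (t + 4)*(t^2 - 4*t) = t*(t + 4)*(t - 4)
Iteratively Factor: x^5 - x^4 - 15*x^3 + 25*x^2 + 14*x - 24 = (x - 3)*(x^4 + 2*x^3 - 9*x^2 - 2*x + 8) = (x - 3)*(x - 2)*(x^3 + 4*x^2 - x - 4) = (x - 3)*(x - 2)*(x - 1)*(x^2 + 5*x + 4) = (x - 3)*(x - 2)*(x - 1)*(x + 4)*(x + 1)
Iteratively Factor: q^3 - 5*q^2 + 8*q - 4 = (q - 1)*(q^2 - 4*q + 4) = (q - 2)*(q - 1)*(q - 2)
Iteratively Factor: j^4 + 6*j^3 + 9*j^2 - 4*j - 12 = (j + 2)*(j^3 + 4*j^2 + j - 6) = (j - 1)*(j + 2)*(j^2 + 5*j + 6) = (j - 1)*(j + 2)^2*(j + 3)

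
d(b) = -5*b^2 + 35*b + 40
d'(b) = 35 - 10*b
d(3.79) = 100.83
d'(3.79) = -2.90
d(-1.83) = -40.79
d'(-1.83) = 53.30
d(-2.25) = -64.06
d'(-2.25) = 57.50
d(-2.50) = -78.75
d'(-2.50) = 60.00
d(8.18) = -8.26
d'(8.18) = -46.80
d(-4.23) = -197.51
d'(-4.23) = 77.30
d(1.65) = 84.14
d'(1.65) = 18.50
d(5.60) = 79.20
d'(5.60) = -21.00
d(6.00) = 70.00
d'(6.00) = -25.00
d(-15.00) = -1610.00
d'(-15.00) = 185.00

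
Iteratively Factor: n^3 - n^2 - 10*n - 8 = (n - 4)*(n^2 + 3*n + 2) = (n - 4)*(n + 2)*(n + 1)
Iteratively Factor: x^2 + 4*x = (x)*(x + 4)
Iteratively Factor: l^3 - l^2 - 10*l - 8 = (l + 1)*(l^2 - 2*l - 8) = (l + 1)*(l + 2)*(l - 4)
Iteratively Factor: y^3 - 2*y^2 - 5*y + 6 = (y - 3)*(y^2 + y - 2) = (y - 3)*(y + 2)*(y - 1)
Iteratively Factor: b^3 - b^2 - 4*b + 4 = (b + 2)*(b^2 - 3*b + 2) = (b - 1)*(b + 2)*(b - 2)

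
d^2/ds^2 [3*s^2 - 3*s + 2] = 6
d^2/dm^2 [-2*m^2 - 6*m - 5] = -4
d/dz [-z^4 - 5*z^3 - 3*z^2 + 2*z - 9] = -4*z^3 - 15*z^2 - 6*z + 2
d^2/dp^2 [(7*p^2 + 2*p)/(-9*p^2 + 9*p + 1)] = 2*(-729*p^3 - 189*p^2 - 54*p + 11)/(729*p^6 - 2187*p^5 + 1944*p^4 - 243*p^3 - 216*p^2 - 27*p - 1)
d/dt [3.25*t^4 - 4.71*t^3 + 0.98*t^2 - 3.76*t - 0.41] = 13.0*t^3 - 14.13*t^2 + 1.96*t - 3.76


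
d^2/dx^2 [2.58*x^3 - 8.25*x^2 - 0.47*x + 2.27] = 15.48*x - 16.5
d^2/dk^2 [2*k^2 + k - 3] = 4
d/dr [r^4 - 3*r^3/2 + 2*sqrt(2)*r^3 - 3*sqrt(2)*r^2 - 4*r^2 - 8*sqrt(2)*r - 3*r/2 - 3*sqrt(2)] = 4*r^3 - 9*r^2/2 + 6*sqrt(2)*r^2 - 6*sqrt(2)*r - 8*r - 8*sqrt(2) - 3/2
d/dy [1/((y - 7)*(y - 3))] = 2*(5 - y)/(y^4 - 20*y^3 + 142*y^2 - 420*y + 441)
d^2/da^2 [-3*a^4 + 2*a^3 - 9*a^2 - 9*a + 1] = -36*a^2 + 12*a - 18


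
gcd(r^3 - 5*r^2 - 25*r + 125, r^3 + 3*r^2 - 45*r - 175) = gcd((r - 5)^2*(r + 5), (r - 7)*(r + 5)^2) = r + 5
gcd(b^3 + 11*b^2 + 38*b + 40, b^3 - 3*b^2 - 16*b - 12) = b + 2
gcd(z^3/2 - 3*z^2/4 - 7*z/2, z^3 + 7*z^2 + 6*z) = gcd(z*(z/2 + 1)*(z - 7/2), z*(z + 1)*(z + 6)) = z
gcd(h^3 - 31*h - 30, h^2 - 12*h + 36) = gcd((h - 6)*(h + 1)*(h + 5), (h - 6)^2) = h - 6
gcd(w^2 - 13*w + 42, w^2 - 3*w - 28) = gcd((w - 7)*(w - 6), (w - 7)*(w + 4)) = w - 7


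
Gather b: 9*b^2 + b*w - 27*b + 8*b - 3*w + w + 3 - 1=9*b^2 + b*(w - 19) - 2*w + 2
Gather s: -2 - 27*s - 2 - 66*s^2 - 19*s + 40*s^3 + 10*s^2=40*s^3 - 56*s^2 - 46*s - 4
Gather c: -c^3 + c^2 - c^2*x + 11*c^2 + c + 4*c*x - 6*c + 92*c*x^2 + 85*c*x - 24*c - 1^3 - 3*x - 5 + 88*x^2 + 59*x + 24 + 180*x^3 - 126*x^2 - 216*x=-c^3 + c^2*(12 - x) + c*(92*x^2 + 89*x - 29) + 180*x^3 - 38*x^2 - 160*x + 18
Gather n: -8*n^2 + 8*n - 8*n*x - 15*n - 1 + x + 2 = -8*n^2 + n*(-8*x - 7) + x + 1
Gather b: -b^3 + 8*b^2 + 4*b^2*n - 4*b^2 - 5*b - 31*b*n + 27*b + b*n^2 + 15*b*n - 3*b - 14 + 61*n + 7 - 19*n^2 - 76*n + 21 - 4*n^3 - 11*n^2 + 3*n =-b^3 + b^2*(4*n + 4) + b*(n^2 - 16*n + 19) - 4*n^3 - 30*n^2 - 12*n + 14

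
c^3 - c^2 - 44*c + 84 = (c - 6)*(c - 2)*(c + 7)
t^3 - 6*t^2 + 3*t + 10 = (t - 5)*(t - 2)*(t + 1)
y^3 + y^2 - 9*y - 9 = (y - 3)*(y + 1)*(y + 3)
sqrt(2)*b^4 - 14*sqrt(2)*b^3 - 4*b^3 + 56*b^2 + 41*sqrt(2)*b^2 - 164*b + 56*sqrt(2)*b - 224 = (b - 8)*(b - 7)*(b - 2*sqrt(2))*(sqrt(2)*b + sqrt(2))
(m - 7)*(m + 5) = m^2 - 2*m - 35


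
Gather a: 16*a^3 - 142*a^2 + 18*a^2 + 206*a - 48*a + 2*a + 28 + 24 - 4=16*a^3 - 124*a^2 + 160*a + 48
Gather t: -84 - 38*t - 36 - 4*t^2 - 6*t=-4*t^2 - 44*t - 120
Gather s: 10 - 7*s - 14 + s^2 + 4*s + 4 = s^2 - 3*s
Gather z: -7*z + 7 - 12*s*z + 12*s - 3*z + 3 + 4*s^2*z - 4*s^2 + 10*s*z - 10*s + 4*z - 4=-4*s^2 + 2*s + z*(4*s^2 - 2*s - 6) + 6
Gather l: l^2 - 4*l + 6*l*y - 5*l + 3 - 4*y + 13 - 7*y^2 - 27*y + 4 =l^2 + l*(6*y - 9) - 7*y^2 - 31*y + 20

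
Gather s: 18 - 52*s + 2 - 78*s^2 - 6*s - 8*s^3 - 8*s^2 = -8*s^3 - 86*s^2 - 58*s + 20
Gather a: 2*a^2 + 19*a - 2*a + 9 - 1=2*a^2 + 17*a + 8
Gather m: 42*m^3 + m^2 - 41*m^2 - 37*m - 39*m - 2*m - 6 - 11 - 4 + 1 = 42*m^3 - 40*m^2 - 78*m - 20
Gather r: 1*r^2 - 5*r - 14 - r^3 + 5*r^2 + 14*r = -r^3 + 6*r^2 + 9*r - 14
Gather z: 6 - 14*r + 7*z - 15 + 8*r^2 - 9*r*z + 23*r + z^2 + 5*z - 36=8*r^2 + 9*r + z^2 + z*(12 - 9*r) - 45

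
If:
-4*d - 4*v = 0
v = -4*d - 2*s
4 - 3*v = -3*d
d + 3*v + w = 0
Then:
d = -2/3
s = 1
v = 2/3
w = -4/3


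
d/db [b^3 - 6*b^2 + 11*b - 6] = 3*b^2 - 12*b + 11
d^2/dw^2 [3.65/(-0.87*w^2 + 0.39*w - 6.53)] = (5.52537*w^2 - 2.47689*w - 3.65*(1.74*w - 0.39)*(3.48*w - 0.78) + 41.47203)/(0.87*w^2 - 0.39*w + 6.53)^3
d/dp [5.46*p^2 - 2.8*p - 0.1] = 10.92*p - 2.8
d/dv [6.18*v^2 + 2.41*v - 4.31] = 12.36*v + 2.41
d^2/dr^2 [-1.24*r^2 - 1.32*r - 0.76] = -2.48000000000000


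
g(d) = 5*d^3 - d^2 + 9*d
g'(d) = 15*d^2 - 2*d + 9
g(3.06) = 161.44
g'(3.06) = 143.33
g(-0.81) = -10.60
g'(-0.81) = 20.46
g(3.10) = 167.24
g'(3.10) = 146.95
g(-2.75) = -136.30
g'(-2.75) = 127.94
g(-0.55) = -6.08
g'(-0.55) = 14.64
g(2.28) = 74.58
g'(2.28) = 82.42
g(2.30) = 76.24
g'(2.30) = 83.75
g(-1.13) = -18.66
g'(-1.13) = 30.41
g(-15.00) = -17235.00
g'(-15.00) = 3414.00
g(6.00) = 1098.00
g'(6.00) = 537.00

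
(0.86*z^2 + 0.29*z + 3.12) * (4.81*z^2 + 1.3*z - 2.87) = 4.1366*z^4 + 2.5129*z^3 + 12.916*z^2 + 3.2237*z - 8.9544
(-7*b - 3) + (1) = -7*b - 2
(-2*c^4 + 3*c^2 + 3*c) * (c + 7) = -2*c^5 - 14*c^4 + 3*c^3 + 24*c^2 + 21*c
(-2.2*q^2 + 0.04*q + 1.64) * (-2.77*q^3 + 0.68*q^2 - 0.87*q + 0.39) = 6.094*q^5 - 1.6068*q^4 - 2.6016*q^3 + 0.2224*q^2 - 1.4112*q + 0.6396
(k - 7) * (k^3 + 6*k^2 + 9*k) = k^4 - k^3 - 33*k^2 - 63*k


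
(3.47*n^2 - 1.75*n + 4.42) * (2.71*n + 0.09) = 9.4037*n^3 - 4.4302*n^2 + 11.8207*n + 0.3978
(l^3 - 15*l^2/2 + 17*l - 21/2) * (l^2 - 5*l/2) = l^5 - 10*l^4 + 143*l^3/4 - 53*l^2 + 105*l/4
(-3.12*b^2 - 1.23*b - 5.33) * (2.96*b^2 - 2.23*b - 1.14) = -9.2352*b^4 + 3.3168*b^3 - 9.4771*b^2 + 13.2881*b + 6.0762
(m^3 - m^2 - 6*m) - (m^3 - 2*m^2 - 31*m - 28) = m^2 + 25*m + 28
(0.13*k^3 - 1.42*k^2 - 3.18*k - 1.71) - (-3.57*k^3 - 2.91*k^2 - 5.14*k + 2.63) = 3.7*k^3 + 1.49*k^2 + 1.96*k - 4.34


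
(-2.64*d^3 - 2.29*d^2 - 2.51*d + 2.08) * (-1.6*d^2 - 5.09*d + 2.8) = 4.224*d^5 + 17.1016*d^4 + 8.2801*d^3 + 3.0359*d^2 - 17.6152*d + 5.824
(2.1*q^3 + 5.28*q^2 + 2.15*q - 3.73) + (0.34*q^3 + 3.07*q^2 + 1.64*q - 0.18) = 2.44*q^3 + 8.35*q^2 + 3.79*q - 3.91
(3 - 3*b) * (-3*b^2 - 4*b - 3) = 9*b^3 + 3*b^2 - 3*b - 9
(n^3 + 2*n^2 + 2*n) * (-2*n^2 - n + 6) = -2*n^5 - 5*n^4 + 10*n^2 + 12*n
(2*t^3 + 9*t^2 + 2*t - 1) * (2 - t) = -2*t^4 - 5*t^3 + 16*t^2 + 5*t - 2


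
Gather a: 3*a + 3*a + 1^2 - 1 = 6*a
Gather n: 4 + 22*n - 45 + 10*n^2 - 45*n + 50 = 10*n^2 - 23*n + 9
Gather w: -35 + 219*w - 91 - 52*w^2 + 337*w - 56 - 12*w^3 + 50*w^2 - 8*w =-12*w^3 - 2*w^2 + 548*w - 182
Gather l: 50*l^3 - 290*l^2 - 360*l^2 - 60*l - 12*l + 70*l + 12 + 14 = 50*l^3 - 650*l^2 - 2*l + 26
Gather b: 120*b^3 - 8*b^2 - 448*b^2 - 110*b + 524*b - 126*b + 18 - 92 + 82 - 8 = 120*b^3 - 456*b^2 + 288*b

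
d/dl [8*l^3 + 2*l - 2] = 24*l^2 + 2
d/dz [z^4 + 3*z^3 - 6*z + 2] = 4*z^3 + 9*z^2 - 6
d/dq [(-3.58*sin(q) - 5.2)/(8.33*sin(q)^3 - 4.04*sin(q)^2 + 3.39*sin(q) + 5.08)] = (59.6428*sin(q)^3 + 115.4848*sin(q)^2 - 42.016*sin(q) - 0.558399999999999)*cos(q)/(69.3889*sin(q)^6 - 67.3064*sin(q)^5 + 72.799*sin(q)^4 + 57.2416*sin(q)^3 - 29.5543*sin(q)^2 + 34.4424*sin(q) + 25.8064)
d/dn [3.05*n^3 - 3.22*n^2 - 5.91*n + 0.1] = 9.15*n^2 - 6.44*n - 5.91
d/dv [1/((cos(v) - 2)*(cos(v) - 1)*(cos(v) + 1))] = (-3 - 4*cos(v)/sin(v)^2 + 2/sin(v)^2)/((cos(v) - 2)^2*sin(v))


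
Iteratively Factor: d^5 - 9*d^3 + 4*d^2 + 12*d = (d + 3)*(d^4 - 3*d^3 + 4*d) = (d - 2)*(d + 3)*(d^3 - d^2 - 2*d) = (d - 2)*(d + 1)*(d + 3)*(d^2 - 2*d) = (d - 2)^2*(d + 1)*(d + 3)*(d)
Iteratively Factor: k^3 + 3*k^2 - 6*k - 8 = (k + 4)*(k^2 - k - 2) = (k + 1)*(k + 4)*(k - 2)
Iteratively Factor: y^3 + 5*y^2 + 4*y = (y + 1)*(y^2 + 4*y) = (y + 1)*(y + 4)*(y)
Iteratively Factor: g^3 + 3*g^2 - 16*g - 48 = (g + 3)*(g^2 - 16) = (g + 3)*(g + 4)*(g - 4)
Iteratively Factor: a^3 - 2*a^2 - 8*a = (a + 2)*(a^2 - 4*a) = a*(a + 2)*(a - 4)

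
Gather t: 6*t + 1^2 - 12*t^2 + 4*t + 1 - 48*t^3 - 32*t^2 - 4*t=-48*t^3 - 44*t^2 + 6*t + 2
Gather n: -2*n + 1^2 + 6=7 - 2*n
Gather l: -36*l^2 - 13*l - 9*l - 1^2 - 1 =-36*l^2 - 22*l - 2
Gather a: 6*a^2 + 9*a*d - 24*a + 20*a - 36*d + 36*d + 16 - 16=6*a^2 + a*(9*d - 4)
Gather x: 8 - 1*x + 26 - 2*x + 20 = 54 - 3*x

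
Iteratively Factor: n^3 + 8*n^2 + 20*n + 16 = (n + 2)*(n^2 + 6*n + 8) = (n + 2)*(n + 4)*(n + 2)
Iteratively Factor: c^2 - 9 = (c - 3)*(c + 3)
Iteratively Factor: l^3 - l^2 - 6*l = (l + 2)*(l^2 - 3*l) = (l - 3)*(l + 2)*(l)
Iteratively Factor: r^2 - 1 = (r + 1)*(r - 1)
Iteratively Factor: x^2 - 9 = (x - 3)*(x + 3)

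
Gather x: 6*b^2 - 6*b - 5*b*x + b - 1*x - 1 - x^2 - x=6*b^2 - 5*b - x^2 + x*(-5*b - 2) - 1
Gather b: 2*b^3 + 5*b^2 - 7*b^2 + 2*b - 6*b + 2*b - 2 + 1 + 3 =2*b^3 - 2*b^2 - 2*b + 2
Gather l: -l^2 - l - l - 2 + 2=-l^2 - 2*l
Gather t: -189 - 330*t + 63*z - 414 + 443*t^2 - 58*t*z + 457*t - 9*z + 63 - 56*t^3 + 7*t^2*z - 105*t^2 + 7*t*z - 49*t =-56*t^3 + t^2*(7*z + 338) + t*(78 - 51*z) + 54*z - 540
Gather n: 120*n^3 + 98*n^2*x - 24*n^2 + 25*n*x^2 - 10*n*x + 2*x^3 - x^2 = 120*n^3 + n^2*(98*x - 24) + n*(25*x^2 - 10*x) + 2*x^3 - x^2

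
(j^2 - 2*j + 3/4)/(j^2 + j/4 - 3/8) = 2*(2*j - 3)/(4*j + 3)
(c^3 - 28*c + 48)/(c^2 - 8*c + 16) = (c^2 + 4*c - 12)/(c - 4)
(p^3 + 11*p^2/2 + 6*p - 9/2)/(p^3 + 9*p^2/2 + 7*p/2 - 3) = (p + 3)/(p + 2)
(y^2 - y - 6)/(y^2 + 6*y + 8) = (y - 3)/(y + 4)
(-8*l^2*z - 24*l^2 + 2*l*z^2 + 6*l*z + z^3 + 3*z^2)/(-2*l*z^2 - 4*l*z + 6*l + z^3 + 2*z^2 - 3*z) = (4*l + z)/(z - 1)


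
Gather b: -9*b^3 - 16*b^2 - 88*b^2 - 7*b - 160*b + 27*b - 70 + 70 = -9*b^3 - 104*b^2 - 140*b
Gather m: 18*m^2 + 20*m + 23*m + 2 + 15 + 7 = 18*m^2 + 43*m + 24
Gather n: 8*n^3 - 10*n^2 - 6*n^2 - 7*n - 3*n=8*n^3 - 16*n^2 - 10*n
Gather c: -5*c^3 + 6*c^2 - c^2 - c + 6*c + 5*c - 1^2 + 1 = -5*c^3 + 5*c^2 + 10*c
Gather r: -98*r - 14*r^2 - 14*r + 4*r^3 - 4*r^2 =4*r^3 - 18*r^2 - 112*r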